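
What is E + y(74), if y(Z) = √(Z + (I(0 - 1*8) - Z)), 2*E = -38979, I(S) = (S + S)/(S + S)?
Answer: -38977/2 ≈ -19489.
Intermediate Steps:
I(S) = 1 (I(S) = (2*S)/((2*S)) = (2*S)*(1/(2*S)) = 1)
E = -38979/2 (E = (½)*(-38979) = -38979/2 ≈ -19490.)
y(Z) = 1 (y(Z) = √(Z + (1 - Z)) = √1 = 1)
E + y(74) = -38979/2 + 1 = -38977/2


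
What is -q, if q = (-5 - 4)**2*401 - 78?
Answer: -32403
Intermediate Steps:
q = 32403 (q = (-9)**2*401 - 78 = 81*401 - 78 = 32481 - 78 = 32403)
-q = -1*32403 = -32403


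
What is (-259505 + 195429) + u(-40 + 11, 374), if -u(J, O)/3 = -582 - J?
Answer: -62417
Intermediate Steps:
u(J, O) = 1746 + 3*J (u(J, O) = -3*(-582 - J) = 1746 + 3*J)
(-259505 + 195429) + u(-40 + 11, 374) = (-259505 + 195429) + (1746 + 3*(-40 + 11)) = -64076 + (1746 + 3*(-29)) = -64076 + (1746 - 87) = -64076 + 1659 = -62417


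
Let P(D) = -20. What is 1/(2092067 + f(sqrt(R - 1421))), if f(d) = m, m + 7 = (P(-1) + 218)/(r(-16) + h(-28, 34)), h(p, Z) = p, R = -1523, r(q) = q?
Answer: 2/4184111 ≈ 4.7800e-7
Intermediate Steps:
m = -23/2 (m = -7 + (-20 + 218)/(-16 - 28) = -7 + 198/(-44) = -7 + 198*(-1/44) = -7 - 9/2 = -23/2 ≈ -11.500)
f(d) = -23/2
1/(2092067 + f(sqrt(R - 1421))) = 1/(2092067 - 23/2) = 1/(4184111/2) = 2/4184111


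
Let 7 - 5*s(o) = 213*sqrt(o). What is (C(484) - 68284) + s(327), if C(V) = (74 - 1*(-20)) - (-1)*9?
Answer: -340898/5 - 213*sqrt(327)/5 ≈ -68950.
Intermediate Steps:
s(o) = 7/5 - 213*sqrt(o)/5
C(V) = 103 (C(V) = (74 + 20) - 1*(-9) = 94 + 9 = 103)
(C(484) - 68284) + s(327) = (103 - 68284) + (7/5 - 213*sqrt(327)/5) = -68181 + (7/5 - 213*sqrt(327)/5) = -340898/5 - 213*sqrt(327)/5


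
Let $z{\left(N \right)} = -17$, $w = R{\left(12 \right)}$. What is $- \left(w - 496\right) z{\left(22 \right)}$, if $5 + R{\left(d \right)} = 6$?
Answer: $-8415$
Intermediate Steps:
$R{\left(d \right)} = 1$ ($R{\left(d \right)} = -5 + 6 = 1$)
$w = 1$
$- \left(w - 496\right) z{\left(22 \right)} = - \left(1 - 496\right) \left(-17\right) = - \left(-495\right) \left(-17\right) = \left(-1\right) 8415 = -8415$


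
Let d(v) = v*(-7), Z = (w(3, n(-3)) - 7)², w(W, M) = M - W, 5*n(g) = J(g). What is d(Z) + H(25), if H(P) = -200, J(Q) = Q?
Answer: -24663/25 ≈ -986.52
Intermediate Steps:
n(g) = g/5
Z = 2809/25 (Z = (((⅕)*(-3) - 1*3) - 7)² = ((-⅗ - 3) - 7)² = (-18/5 - 7)² = (-53/5)² = 2809/25 ≈ 112.36)
d(v) = -7*v
d(Z) + H(25) = -7*2809/25 - 200 = -19663/25 - 200 = -24663/25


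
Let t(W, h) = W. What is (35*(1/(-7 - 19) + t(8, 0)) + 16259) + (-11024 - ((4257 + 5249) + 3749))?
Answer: -201275/26 ≈ -7741.3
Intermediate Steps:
(35*(1/(-7 - 19) + t(8, 0)) + 16259) + (-11024 - ((4257 + 5249) + 3749)) = (35*(1/(-7 - 19) + 8) + 16259) + (-11024 - ((4257 + 5249) + 3749)) = (35*(1/(-26) + 8) + 16259) + (-11024 - (9506 + 3749)) = (35*(-1/26 + 8) + 16259) + (-11024 - 1*13255) = (35*(207/26) + 16259) + (-11024 - 13255) = (7245/26 + 16259) - 24279 = 429979/26 - 24279 = -201275/26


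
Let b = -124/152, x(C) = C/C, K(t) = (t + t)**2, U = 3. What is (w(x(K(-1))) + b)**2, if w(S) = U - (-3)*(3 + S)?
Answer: 290521/1444 ≈ 201.19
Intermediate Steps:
K(t) = 4*t**2 (K(t) = (2*t)**2 = 4*t**2)
x(C) = 1
b = -31/38 (b = -124*1/152 = -31/38 ≈ -0.81579)
w(S) = 12 + 3*S (w(S) = 3 - (-3)*(3 + S) = 3 - (-9 - 3*S) = 3 + (9 + 3*S) = 12 + 3*S)
(w(x(K(-1))) + b)**2 = ((12 + 3*1) - 31/38)**2 = ((12 + 3) - 31/38)**2 = (15 - 31/38)**2 = (539/38)**2 = 290521/1444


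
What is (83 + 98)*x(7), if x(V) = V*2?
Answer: 2534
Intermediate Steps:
x(V) = 2*V
(83 + 98)*x(7) = (83 + 98)*(2*7) = 181*14 = 2534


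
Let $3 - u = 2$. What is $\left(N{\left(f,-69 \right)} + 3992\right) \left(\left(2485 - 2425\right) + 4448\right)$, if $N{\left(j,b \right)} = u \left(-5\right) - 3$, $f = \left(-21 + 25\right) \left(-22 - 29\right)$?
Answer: $17959872$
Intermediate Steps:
$u = 1$ ($u = 3 - 2 = 1$)
$f = -204$ ($f = 4 \left(-51\right) = -204$)
$N{\left(j,b \right)} = -8$ ($N{\left(j,b \right)} = 1 \left(-5\right) - 3 = -5 - 3 = -8$)
$\left(N{\left(f,-69 \right)} + 3992\right) \left(\left(2485 - 2425\right) + 4448\right) = \left(-8 + 3992\right) \left(\left(2485 - 2425\right) + 4448\right) = 3984 \left(60 + 4448\right) = 3984 \cdot 4508 = 17959872$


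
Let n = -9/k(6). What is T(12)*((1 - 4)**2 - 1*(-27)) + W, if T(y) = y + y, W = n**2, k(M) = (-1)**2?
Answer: 945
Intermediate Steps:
k(M) = 1
n = -9 (n = -9/1 = -9*1 = -9)
W = 81 (W = (-9)**2 = 81)
T(y) = 2*y
T(12)*((1 - 4)**2 - 1*(-27)) + W = (2*12)*((1 - 4)**2 - 1*(-27)) + 81 = 24*((-3)**2 + 27) + 81 = 24*(9 + 27) + 81 = 24*36 + 81 = 864 + 81 = 945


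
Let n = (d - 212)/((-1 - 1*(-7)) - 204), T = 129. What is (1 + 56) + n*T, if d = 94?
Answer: 4418/33 ≈ 133.88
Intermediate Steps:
n = 59/99 (n = (94 - 212)/((-1 - 1*(-7)) - 204) = -118/((-1 + 7) - 204) = -118/(6 - 204) = -118/(-198) = -118*(-1/198) = 59/99 ≈ 0.59596)
(1 + 56) + n*T = (1 + 56) + (59/99)*129 = 57 + 2537/33 = 4418/33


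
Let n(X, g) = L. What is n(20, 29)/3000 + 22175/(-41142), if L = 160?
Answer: -499519/1028550 ≈ -0.48565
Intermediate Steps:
n(X, g) = 160
n(20, 29)/3000 + 22175/(-41142) = 160/3000 + 22175/(-41142) = 160*(1/3000) + 22175*(-1/41142) = 4/75 - 22175/41142 = -499519/1028550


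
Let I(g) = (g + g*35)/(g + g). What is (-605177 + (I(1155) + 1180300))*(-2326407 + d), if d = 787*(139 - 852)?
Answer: -1660741492858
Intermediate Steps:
I(g) = 18 (I(g) = (g + 35*g)/((2*g)) = (36*g)*(1/(2*g)) = 18)
d = -561131 (d = 787*(-713) = -561131)
(-605177 + (I(1155) + 1180300))*(-2326407 + d) = (-605177 + (18 + 1180300))*(-2326407 - 561131) = (-605177 + 1180318)*(-2887538) = 575141*(-2887538) = -1660741492858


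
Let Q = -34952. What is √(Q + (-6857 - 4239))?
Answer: 4*I*√2878 ≈ 214.59*I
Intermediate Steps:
√(Q + (-6857 - 4239)) = √(-34952 + (-6857 - 4239)) = √(-34952 - 11096) = √(-46048) = 4*I*√2878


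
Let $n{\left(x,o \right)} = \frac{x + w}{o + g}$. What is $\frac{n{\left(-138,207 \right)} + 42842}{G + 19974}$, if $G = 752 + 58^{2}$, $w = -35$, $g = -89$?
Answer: $\frac{1685061}{947540} \approx 1.7784$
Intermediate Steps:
$G = 4116$ ($G = 752 + 3364 = 4116$)
$n{\left(x,o \right)} = \frac{-35 + x}{-89 + o}$ ($n{\left(x,o \right)} = \frac{x - 35}{o - 89} = \frac{-35 + x}{-89 + o}$)
$\frac{n{\left(-138,207 \right)} + 42842}{G + 19974} = \frac{\frac{-35 - 138}{-89 + 207} + 42842}{4116 + 19974} = \frac{\frac{1}{118} \left(-173\right) + 42842}{24090} = \left(\frac{1}{118} \left(-173\right) + 42842\right) \frac{1}{24090} = \left(- \frac{173}{118} + 42842\right) \frac{1}{24090} = \frac{5055183}{118} \cdot \frac{1}{24090} = \frac{1685061}{947540}$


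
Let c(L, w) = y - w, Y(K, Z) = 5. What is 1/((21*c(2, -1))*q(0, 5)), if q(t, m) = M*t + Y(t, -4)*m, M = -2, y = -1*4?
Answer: -1/1575 ≈ -0.00063492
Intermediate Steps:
y = -4
c(L, w) = -4 - w
q(t, m) = -2*t + 5*m
1/((21*c(2, -1))*q(0, 5)) = 1/((21*(-4 - 1*(-1)))*(-2*0 + 5*5)) = 1/((21*(-4 + 1))*(0 + 25)) = 1/((21*(-3))*25) = 1/(-63*25) = 1/(-1575) = -1/1575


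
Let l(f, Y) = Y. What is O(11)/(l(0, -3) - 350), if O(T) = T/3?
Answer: -11/1059 ≈ -0.010387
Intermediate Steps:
O(T) = T/3 (O(T) = T*(1/3) = T/3)
O(11)/(l(0, -3) - 350) = ((1/3)*11)/(-3 - 350) = (11/3)/(-353) = -1/353*11/3 = -11/1059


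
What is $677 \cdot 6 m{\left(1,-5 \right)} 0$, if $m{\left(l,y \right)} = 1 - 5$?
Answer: $0$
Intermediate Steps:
$m{\left(l,y \right)} = -4$ ($m{\left(l,y \right)} = 1 - 5 = -4$)
$677 \cdot 6 m{\left(1,-5 \right)} 0 = 677 \cdot 6 \left(-4\right) 0 = 677 \left(\left(-24\right) 0\right) = 677 \cdot 0 = 0$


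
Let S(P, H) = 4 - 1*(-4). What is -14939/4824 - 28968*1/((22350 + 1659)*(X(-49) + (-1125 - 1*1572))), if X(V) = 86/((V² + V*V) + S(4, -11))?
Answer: -387681210801697/125205460079112 ≈ -3.0964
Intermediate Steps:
S(P, H) = 8 (S(P, H) = 4 + 4 = 8)
X(V) = 86/(8 + 2*V²) (X(V) = 86/((V² + V*V) + 8) = 86/((V² + V²) + 8) = 86/(2*V² + 8) = 86/(8 + 2*V²))
-14939/4824 - 28968*1/((22350 + 1659)*(X(-49) + (-1125 - 1*1572))) = -14939/4824 - 28968*1/((22350 + 1659)*(43/(4 + (-49)²) + (-1125 - 1*1572))) = -14939*1/4824 - 28968*1/(24009*(43/(4 + 2401) + (-1125 - 1572))) = -14939/4824 - 28968*1/(24009*(43/2405 - 2697)) = -14939/4824 - 28968/(24009*(-6486242/2405)) = -14939/4824 - 28968/(-155728184178/2405) = -14939/4824 - 28968*(-2405/155728184178) = -14939/4824 + 11611340/25954697363 = -387681210801697/125205460079112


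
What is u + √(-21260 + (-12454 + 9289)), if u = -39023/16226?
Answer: -39023/16226 + 5*I*√977 ≈ -2.405 + 156.28*I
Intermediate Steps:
u = -39023/16226 (u = -39023*1/16226 = -39023/16226 ≈ -2.4050)
u + √(-21260 + (-12454 + 9289)) = -39023/16226 + √(-21260 + (-12454 + 9289)) = -39023/16226 + √(-21260 - 3165) = -39023/16226 + √(-24425) = -39023/16226 + 5*I*√977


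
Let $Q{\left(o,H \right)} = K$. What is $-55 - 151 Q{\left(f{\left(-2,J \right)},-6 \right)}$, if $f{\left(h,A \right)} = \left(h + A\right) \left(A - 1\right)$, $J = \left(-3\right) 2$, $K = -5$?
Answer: $700$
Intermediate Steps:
$J = -6$
$f{\left(h,A \right)} = \left(-1 + A\right) \left(A + h\right)$ ($f{\left(h,A \right)} = \left(A + h\right) \left(-1 + A\right) = \left(-1 + A\right) \left(A + h\right)$)
$Q{\left(o,H \right)} = -5$
$-55 - 151 Q{\left(f{\left(-2,J \right)},-6 \right)} = -55 - -755 = -55 + 755 = 700$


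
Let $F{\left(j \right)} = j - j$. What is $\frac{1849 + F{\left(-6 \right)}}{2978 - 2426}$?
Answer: $\frac{1849}{552} \approx 3.3496$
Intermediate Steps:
$F{\left(j \right)} = 0$
$\frac{1849 + F{\left(-6 \right)}}{2978 - 2426} = \frac{1849 + 0}{2978 - 2426} = \frac{1849}{552}$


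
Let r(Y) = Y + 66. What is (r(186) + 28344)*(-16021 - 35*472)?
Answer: -930542436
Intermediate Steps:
r(Y) = 66 + Y
(r(186) + 28344)*(-16021 - 35*472) = ((66 + 186) + 28344)*(-16021 - 35*472) = (252 + 28344)*(-16021 - 16520) = 28596*(-32541) = -930542436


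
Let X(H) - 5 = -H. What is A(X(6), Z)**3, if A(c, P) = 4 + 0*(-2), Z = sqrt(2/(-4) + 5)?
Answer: 64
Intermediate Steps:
Z = 3*sqrt(2)/2 (Z = sqrt(2*(-1/4) + 5) = sqrt(-1/2 + 5) = sqrt(9/2) = 3*sqrt(2)/2 ≈ 2.1213)
X(H) = 5 - H
A(c, P) = 4 (A(c, P) = 4 + 0 = 4)
A(X(6), Z)**3 = 4**3 = 64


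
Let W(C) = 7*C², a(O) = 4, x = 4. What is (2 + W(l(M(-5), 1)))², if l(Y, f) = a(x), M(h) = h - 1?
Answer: 12996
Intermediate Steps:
M(h) = -1 + h
l(Y, f) = 4
(2 + W(l(M(-5), 1)))² = (2 + 7*4²)² = (2 + 7*16)² = (2 + 112)² = 114² = 12996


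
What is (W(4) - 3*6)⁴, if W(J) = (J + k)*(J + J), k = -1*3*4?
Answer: 45212176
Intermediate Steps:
k = -12 (k = -3*4 = -12)
W(J) = 2*J*(-12 + J) (W(J) = (J - 12)*(J + J) = (-12 + J)*(2*J) = 2*J*(-12 + J))
(W(4) - 3*6)⁴ = (2*4*(-12 + 4) - 3*6)⁴ = (2*4*(-8) - 18)⁴ = (-64 - 18)⁴ = (-82)⁴ = 45212176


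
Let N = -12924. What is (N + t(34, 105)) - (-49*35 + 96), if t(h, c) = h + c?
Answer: -11166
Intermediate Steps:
t(h, c) = c + h
(N + t(34, 105)) - (-49*35 + 96) = (-12924 + (105 + 34)) - (-49*35 + 96) = (-12924 + 139) - (-1715 + 96) = -12785 - 1*(-1619) = -12785 + 1619 = -11166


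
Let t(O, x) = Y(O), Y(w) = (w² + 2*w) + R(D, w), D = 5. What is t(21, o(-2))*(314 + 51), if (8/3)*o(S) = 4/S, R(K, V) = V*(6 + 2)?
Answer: 237615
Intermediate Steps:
R(K, V) = 8*V (R(K, V) = V*8 = 8*V)
o(S) = 3/(2*S) (o(S) = 3*(4/S)/8 = 3/(2*S))
Y(w) = w² + 10*w (Y(w) = (w² + 2*w) + 8*w = w² + 10*w)
t(O, x) = O*(10 + O)
t(21, o(-2))*(314 + 51) = (21*(10 + 21))*(314 + 51) = (21*31)*365 = 651*365 = 237615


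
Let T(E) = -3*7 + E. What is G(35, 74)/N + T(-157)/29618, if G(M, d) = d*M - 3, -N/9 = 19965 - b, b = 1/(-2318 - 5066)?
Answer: -400972230433/19648493071641 ≈ -0.020407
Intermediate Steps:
b = -1/7384 (b = 1/(-7384) = -1/7384 ≈ -0.00013543)
N = -1326794049/7384 (N = -9*(19965 - 1*(-1/7384)) = -9*(19965 + 1/7384) = -9*147421561/7384 = -1326794049/7384 ≈ -1.7969e+5)
G(M, d) = -3 + M*d (G(M, d) = M*d - 3 = -3 + M*d)
T(E) = -21 + E
G(35, 74)/N + T(-157)/29618 = (-3 + 35*74)/(-1326794049/7384) + (-21 - 157)/29618 = (-3 + 2590)*(-7384/1326794049) - 178*1/29618 = 2587*(-7384/1326794049) - 89/14809 = -19102408/1326794049 - 89/14809 = -400972230433/19648493071641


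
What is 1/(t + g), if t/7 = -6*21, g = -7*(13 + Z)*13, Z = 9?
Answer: -1/2884 ≈ -0.00034674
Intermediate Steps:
g = -2002 (g = -7*(13 + 9)*13 = -7*22*13 = -154*13 = -2002)
t = -882 (t = 7*(-6*21) = 7*(-126) = -882)
1/(t + g) = 1/(-882 - 2002) = 1/(-2884) = -1/2884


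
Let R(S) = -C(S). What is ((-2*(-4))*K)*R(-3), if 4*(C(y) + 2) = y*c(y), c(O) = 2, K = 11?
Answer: 308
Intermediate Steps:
C(y) = -2 + y/2 (C(y) = -2 + (y*2)/4 = -2 + (2*y)/4 = -2 + y/2)
R(S) = 2 - S/2 (R(S) = -(-2 + S/2) = 2 - S/2)
((-2*(-4))*K)*R(-3) = (-2*(-4)*11)*(2 - ½*(-3)) = (8*11)*(2 + 3/2) = 88*(7/2) = 308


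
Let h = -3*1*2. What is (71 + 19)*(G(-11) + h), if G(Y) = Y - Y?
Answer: -540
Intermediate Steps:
G(Y) = 0
h = -6 (h = -3*2 = -6)
(71 + 19)*(G(-11) + h) = (71 + 19)*(0 - 6) = 90*(-6) = -540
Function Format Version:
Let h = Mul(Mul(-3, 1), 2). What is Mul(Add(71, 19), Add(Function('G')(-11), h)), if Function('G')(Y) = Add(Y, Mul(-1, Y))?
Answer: -540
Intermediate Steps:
Function('G')(Y) = 0
h = -6 (h = Mul(-3, 2) = -6)
Mul(Add(71, 19), Add(Function('G')(-11), h)) = Mul(Add(71, 19), Add(0, -6)) = Mul(90, -6) = -540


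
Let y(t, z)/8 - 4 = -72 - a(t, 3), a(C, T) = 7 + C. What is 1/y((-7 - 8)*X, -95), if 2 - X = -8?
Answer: 1/600 ≈ 0.0016667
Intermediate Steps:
X = 10 (X = 2 - 1*(-8) = 2 + 8 = 10)
y(t, z) = -600 - 8*t (y(t, z) = 32 + 8*(-72 - (7 + t)) = 32 + 8*(-72 + (-7 - t)) = 32 + 8*(-79 - t) = 32 + (-632 - 8*t) = -600 - 8*t)
1/y((-7 - 8)*X, -95) = 1/(-600 - 8*(-7 - 8)*10) = 1/(-600 - (-120)*10) = 1/(-600 - 8*(-150)) = 1/(-600 + 1200) = 1/600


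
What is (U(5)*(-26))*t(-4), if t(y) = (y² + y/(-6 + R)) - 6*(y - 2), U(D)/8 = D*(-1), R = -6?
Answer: 163280/3 ≈ 54427.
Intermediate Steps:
U(D) = -8*D (U(D) = 8*(D*(-1)) = 8*(-D) = -8*D)
t(y) = 12 + y² - 73*y/12 (t(y) = (y² + y/(-6 - 6)) - 6*(y - 2) = (y² + y/(-12)) - 6*(-2 + y) = (y² - y/12) + (12 - 6*y) = 12 + y² - 73*y/12)
(U(5)*(-26))*t(-4) = (-8*5*(-26))*(12 + (-4)² - 73/12*(-4)) = (-40*(-26))*(12 + 16 + 73/3) = 1040*(157/3) = 163280/3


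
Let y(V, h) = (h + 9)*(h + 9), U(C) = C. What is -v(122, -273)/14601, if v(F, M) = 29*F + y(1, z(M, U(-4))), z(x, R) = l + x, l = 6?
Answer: -70102/14601 ≈ -4.8012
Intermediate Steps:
z(x, R) = 6 + x
y(V, h) = (9 + h)**2 (y(V, h) = (9 + h)*(9 + h) = (9 + h)**2)
v(F, M) = (15 + M)**2 + 29*F (v(F, M) = 29*F + (9 + (6 + M))**2 = 29*F + (15 + M)**2 = (15 + M)**2 + 29*F)
-v(122, -273)/14601 = -((15 - 273)**2 + 29*122)/14601 = -((-258)**2 + 3538)/14601 = -(66564 + 3538)/14601 = -70102/14601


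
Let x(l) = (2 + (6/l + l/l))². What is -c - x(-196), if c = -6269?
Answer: 60122795/9604 ≈ 6260.2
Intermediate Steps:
x(l) = (3 + 6/l)² (x(l) = (2 + (6/l + 1))² = (2 + (1 + 6/l))² = (3 + 6/l)²)
-c - x(-196) = -1*(-6269) - 9*(2 - 196)²/(-196)² = 6269 - 9*(-194)²/38416 = 6269 - 9*37636/38416 = 6269 - 1*84681/9604 = 6269 - 84681/9604 = 60122795/9604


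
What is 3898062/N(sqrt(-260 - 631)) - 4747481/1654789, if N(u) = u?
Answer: -4747481/1654789 - 433118*I*sqrt(11)/11 ≈ -2.8689 - 1.3059e+5*I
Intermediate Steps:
3898062/N(sqrt(-260 - 631)) - 4747481/1654789 = 3898062/(sqrt(-260 - 631)) - 4747481/1654789 = 3898062/(sqrt(-891)) - 4747481*1/1654789 = 3898062/((9*I*sqrt(11))) - 4747481/1654789 = 3898062*(-I*sqrt(11)/99) - 4747481/1654789 = -433118*I*sqrt(11)/11 - 4747481/1654789 = -4747481/1654789 - 433118*I*sqrt(11)/11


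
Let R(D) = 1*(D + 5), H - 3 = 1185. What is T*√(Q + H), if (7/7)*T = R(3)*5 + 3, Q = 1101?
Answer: 43*√2289 ≈ 2057.3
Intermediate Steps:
H = 1188 (H = 3 + 1185 = 1188)
R(D) = 5 + D (R(D) = 1*(5 + D) = 5 + D)
T = 43 (T = (5 + 3)*5 + 3 = 8*5 + 3 = 40 + 3 = 43)
T*√(Q + H) = 43*√(1101 + 1188) = 43*√2289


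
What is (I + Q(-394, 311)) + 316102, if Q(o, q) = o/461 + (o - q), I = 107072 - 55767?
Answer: 169049228/461 ≈ 3.6670e+5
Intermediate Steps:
I = 51305
Q(o, q) = -q + 462*o/461 (Q(o, q) = o/461 + (o - q) = -q + 462*o/461)
(I + Q(-394, 311)) + 316102 = (51305 + (-1*311 + (462/461)*(-394))) + 316102 = (51305 + (-311 - 182028/461)) + 316102 = (51305 - 325399/461) + 316102 = 23326206/461 + 316102 = 169049228/461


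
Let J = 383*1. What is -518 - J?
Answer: -901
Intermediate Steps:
J = 383
-518 - J = -518 - 1*383 = -518 - 383 = -901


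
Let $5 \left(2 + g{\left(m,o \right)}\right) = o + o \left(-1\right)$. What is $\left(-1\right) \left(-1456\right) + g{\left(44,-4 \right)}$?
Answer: $1454$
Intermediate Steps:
$g{\left(m,o \right)} = -2$ ($g{\left(m,o \right)} = -2 + \frac{o + o \left(-1\right)}{5} = -2 + \frac{o - o}{5} = -2 + \frac{1}{5} \cdot 0 = -2 + 0 = -2$)
$\left(-1\right) \left(-1456\right) + g{\left(44,-4 \right)} = \left(-1\right) \left(-1456\right) - 2 = 1456 - 2 = 1454$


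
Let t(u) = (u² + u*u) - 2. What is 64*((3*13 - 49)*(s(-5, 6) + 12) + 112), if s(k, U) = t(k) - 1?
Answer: -30592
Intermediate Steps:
t(u) = -2 + 2*u² (t(u) = (u² + u²) - 2 = 2*u² - 2 = -2 + 2*u²)
s(k, U) = -3 + 2*k² (s(k, U) = (-2 + 2*k²) - 1 = -3 + 2*k²)
64*((3*13 - 49)*(s(-5, 6) + 12) + 112) = 64*((3*13 - 49)*((-3 + 2*(-5)²) + 12) + 112) = 64*((39 - 49)*((-3 + 2*25) + 12) + 112) = 64*(-10*((-3 + 50) + 12) + 112) = 64*(-10*(47 + 12) + 112) = 64*(-10*59 + 112) = 64*(-590 + 112) = 64*(-478) = -30592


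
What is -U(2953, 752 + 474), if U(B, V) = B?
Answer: -2953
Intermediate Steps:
-U(2953, 752 + 474) = -1*2953 = -2953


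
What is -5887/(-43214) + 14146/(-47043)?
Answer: -334363103/2032916202 ≈ -0.16447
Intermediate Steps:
-5887/(-43214) + 14146/(-47043) = -5887*(-1/43214) + 14146*(-1/47043) = 5887/43214 - 14146/47043 = -334363103/2032916202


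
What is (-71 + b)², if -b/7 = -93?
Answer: 336400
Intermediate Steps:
b = 651 (b = -7*(-93) = 651)
(-71 + b)² = (-71 + 651)² = 580² = 336400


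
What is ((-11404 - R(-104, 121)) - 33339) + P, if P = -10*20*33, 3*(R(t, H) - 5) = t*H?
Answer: -141460/3 ≈ -47153.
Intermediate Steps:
R(t, H) = 5 + H*t/3 (R(t, H) = 5 + (t*H)/3 = 5 + (H*t)/3 = 5 + H*t/3)
P = -6600 (P = -200*33 = -6600)
((-11404 - R(-104, 121)) - 33339) + P = ((-11404 - (5 + (⅓)*121*(-104))) - 33339) - 6600 = ((-11404 - (5 - 12584/3)) - 33339) - 6600 = ((-11404 - 1*(-12569/3)) - 33339) - 6600 = ((-11404 + 12569/3) - 33339) - 6600 = (-21643/3 - 33339) - 6600 = -121660/3 - 6600 = -141460/3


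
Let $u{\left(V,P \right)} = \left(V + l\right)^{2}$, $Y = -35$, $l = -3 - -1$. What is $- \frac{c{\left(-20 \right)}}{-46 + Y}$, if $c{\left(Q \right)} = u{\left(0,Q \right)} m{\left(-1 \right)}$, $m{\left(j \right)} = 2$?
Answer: $\frac{8}{81} \approx 0.098765$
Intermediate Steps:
$l = -2$ ($l = -3 + 1 = -2$)
$u{\left(V,P \right)} = \left(-2 + V\right)^{2}$ ($u{\left(V,P \right)} = \left(V - 2\right)^{2} = \left(-2 + V\right)^{2}$)
$c{\left(Q \right)} = 8$ ($c{\left(Q \right)} = \left(-2 + 0\right)^{2} \cdot 2 = \left(-2\right)^{2} \cdot 2 = 4 \cdot 2 = 8$)
$- \frac{c{\left(-20 \right)}}{-46 + Y} = - \frac{8}{-46 - 35} = - \frac{8}{-81} = - \frac{8 \left(-1\right)}{81} = \left(-1\right) \left(- \frac{8}{81}\right) = \frac{8}{81}$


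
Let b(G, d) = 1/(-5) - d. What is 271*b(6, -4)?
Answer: 5149/5 ≈ 1029.8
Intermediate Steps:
b(G, d) = -1/5 - d
271*b(6, -4) = 271*(-1/5 - 1*(-4)) = 271*(-1/5 + 4) = 271*(19/5) = 5149/5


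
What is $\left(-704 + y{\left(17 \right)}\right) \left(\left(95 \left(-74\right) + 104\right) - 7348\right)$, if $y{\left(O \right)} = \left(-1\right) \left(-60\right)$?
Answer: $9192456$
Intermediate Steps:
$y{\left(O \right)} = 60$
$\left(-704 + y{\left(17 \right)}\right) \left(\left(95 \left(-74\right) + 104\right) - 7348\right) = \left(-704 + 60\right) \left(\left(95 \left(-74\right) + 104\right) - 7348\right) = - 644 \left(\left(-7030 + 104\right) - 7348\right) = - 644 \left(-6926 - 7348\right) = \left(-644\right) \left(-14274\right) = 9192456$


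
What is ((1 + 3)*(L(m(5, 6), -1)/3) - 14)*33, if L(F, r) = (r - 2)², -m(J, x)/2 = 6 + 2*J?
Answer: -66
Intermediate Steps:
m(J, x) = -12 - 4*J (m(J, x) = -2*(6 + 2*J) = -12 - 4*J)
L(F, r) = (-2 + r)²
((1 + 3)*(L(m(5, 6), -1)/3) - 14)*33 = ((1 + 3)*((-2 - 1)²/3) - 14)*33 = (4*((-3)²*(⅓)) - 14)*33 = (4*(9*(⅓)) - 14)*33 = (4*3 - 14)*33 = (12 - 14)*33 = -2*33 = -66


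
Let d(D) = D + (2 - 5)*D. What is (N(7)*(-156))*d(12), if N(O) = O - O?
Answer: 0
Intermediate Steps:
N(O) = 0
d(D) = -2*D (d(D) = D - 3*D = -2*D)
(N(7)*(-156))*d(12) = (0*(-156))*(-2*12) = 0*(-24) = 0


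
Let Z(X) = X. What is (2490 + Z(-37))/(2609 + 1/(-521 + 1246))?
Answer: 1778425/1891526 ≈ 0.94021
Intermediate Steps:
(2490 + Z(-37))/(2609 + 1/(-521 + 1246)) = (2490 - 37)/(2609 + 1/(-521 + 1246)) = 2453/(2609 + 1/725) = 2453/(1891526/725) = 2453*(725/1891526) = 1778425/1891526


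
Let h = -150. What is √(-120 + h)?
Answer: 3*I*√30 ≈ 16.432*I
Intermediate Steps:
√(-120 + h) = √(-120 - 150) = √(-270) = 3*I*√30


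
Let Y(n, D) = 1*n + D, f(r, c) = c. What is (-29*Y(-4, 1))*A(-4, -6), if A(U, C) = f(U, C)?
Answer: -522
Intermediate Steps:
Y(n, D) = D + n (Y(n, D) = n + D = D + n)
A(U, C) = C
(-29*Y(-4, 1))*A(-4, -6) = -29*(1 - 4)*(-6) = -29*(-3)*(-6) = 87*(-6) = -522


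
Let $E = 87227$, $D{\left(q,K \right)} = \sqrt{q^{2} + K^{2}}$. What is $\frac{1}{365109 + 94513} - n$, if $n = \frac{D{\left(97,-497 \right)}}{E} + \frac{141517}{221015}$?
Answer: $- \frac{65044105559}{101583356330} - \frac{\sqrt{256418}}{87227} \approx -0.64611$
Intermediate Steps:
$D{\left(q,K \right)} = \sqrt{K^{2} + q^{2}}$
$n = \frac{141517}{221015} + \frac{\sqrt{256418}}{87227}$ ($n = \frac{\sqrt{\left(-497\right)^{2} + 97^{2}}}{87227} + \frac{141517}{221015} = \sqrt{247009 + 9409} \cdot \frac{1}{87227} + 141517 \cdot \frac{1}{221015} = \sqrt{256418} \cdot \frac{1}{87227} + \frac{141517}{221015} = \frac{\sqrt{256418}}{87227} + \frac{141517}{221015} = \frac{141517}{221015} + \frac{\sqrt{256418}}{87227} \approx 0.64611$)
$\frac{1}{365109 + 94513} - n = \frac{1}{365109 + 94513} - \left(\frac{141517}{221015} + \frac{\sqrt{256418}}{87227}\right) = \frac{1}{459622} - \left(\frac{141517}{221015} + \frac{\sqrt{256418}}{87227}\right) = - \frac{65044105559}{101583356330} - \frac{\sqrt{256418}}{87227}$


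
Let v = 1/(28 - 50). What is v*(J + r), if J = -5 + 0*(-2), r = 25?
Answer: -10/11 ≈ -0.90909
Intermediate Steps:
J = -5 (J = -5 + 0 = -5)
v = -1/22 (v = 1/(-22) = -1/22 ≈ -0.045455)
v*(J + r) = -(-5 + 25)/22 = -1/22*20 = -10/11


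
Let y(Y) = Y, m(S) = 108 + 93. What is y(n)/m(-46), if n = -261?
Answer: -87/67 ≈ -1.2985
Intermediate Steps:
m(S) = 201
y(n)/m(-46) = -261/201 = -261*1/201 = -87/67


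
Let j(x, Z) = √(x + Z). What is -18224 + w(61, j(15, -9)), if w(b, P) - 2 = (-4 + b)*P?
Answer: -18222 + 57*√6 ≈ -18082.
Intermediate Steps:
j(x, Z) = √(Z + x)
w(b, P) = 2 + P*(-4 + b) (w(b, P) = 2 + (-4 + b)*P = 2 + P*(-4 + b))
-18224 + w(61, j(15, -9)) = -18224 + (2 - 4*√(-9 + 15) + √(-9 + 15)*61) = -18224 + (2 - 4*√6 + √6*61) = -18224 + (2 - 4*√6 + 61*√6) = -18224 + (2 + 57*√6) = -18222 + 57*√6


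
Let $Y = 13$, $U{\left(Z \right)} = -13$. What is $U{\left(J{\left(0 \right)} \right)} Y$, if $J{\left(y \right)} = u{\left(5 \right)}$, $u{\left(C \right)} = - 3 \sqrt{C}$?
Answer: $-169$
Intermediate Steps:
$J{\left(y \right)} = - 3 \sqrt{5}$
$U{\left(J{\left(0 \right)} \right)} Y = \left(-13\right) 13 = -169$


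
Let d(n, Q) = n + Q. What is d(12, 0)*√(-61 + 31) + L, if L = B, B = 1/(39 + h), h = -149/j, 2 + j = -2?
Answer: 4/305 + 12*I*√30 ≈ 0.013115 + 65.727*I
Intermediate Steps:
j = -4 (j = -2 - 2 = -4)
h = 149/4 (h = -149/(-4) = -149*(-¼) = 149/4 ≈ 37.250)
B = 4/305 (B = 1/(39 + 149/4) = 1/(305/4) = 4/305 ≈ 0.013115)
L = 4/305 ≈ 0.013115
d(n, Q) = Q + n
d(12, 0)*√(-61 + 31) + L = (0 + 12)*√(-61 + 31) + 4/305 = 12*√(-30) + 4/305 = 12*(I*√30) + 4/305 = 12*I*√30 + 4/305 = 4/305 + 12*I*√30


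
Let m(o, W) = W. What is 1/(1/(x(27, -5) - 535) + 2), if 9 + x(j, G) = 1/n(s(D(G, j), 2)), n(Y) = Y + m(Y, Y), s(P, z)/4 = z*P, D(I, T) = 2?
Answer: 17407/34782 ≈ 0.50046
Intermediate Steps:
s(P, z) = 4*P*z (s(P, z) = 4*(z*P) = 4*(P*z) = 4*P*z)
n(Y) = 2*Y (n(Y) = Y + Y = 2*Y)
x(j, G) = -287/32 (x(j, G) = -9 + 1/(2*(4*2*2)) = -9 + 1/(2*16) = -9 + 1/32 = -287/32)
1/(1/(x(27, -5) - 535) + 2) = 1/(1/(-287/32 - 535) + 2) = 1/(1/(-17407/32) + 2) = 1/(-32/17407 + 2) = 1/(34782/17407) = 17407/34782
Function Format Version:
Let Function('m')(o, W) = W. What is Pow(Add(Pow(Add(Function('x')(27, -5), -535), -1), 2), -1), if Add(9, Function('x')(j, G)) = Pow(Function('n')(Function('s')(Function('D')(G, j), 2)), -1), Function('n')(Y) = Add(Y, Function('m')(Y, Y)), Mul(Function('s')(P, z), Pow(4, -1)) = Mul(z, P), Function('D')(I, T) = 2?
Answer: Rational(17407, 34782) ≈ 0.50046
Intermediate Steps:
Function('s')(P, z) = Mul(4, P, z) (Function('s')(P, z) = Mul(4, Mul(z, P)) = Mul(4, Mul(P, z)) = Mul(4, P, z))
Function('n')(Y) = Mul(2, Y) (Function('n')(Y) = Add(Y, Y) = Mul(2, Y))
Function('x')(j, G) = Rational(-287, 32) (Function('x')(j, G) = Add(-9, Pow(Mul(2, Mul(4, 2, 2)), -1)) = Add(-9, Pow(Mul(2, 16), -1)) = Add(-9, Pow(32, -1)) = Add(-9, Rational(1, 32)) = Rational(-287, 32))
Pow(Add(Pow(Add(Function('x')(27, -5), -535), -1), 2), -1) = Pow(Add(Pow(Add(Rational(-287, 32), -535), -1), 2), -1) = Pow(Add(Pow(Rational(-17407, 32), -1), 2), -1) = Pow(Add(Rational(-32, 17407), 2), -1) = Pow(Rational(34782, 17407), -1) = Rational(17407, 34782)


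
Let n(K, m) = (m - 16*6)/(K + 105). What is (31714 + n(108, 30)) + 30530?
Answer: 4419302/71 ≈ 62244.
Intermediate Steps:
n(K, m) = (-96 + m)/(105 + K) (n(K, m) = (m - 96)/(105 + K) = (-96 + m)/(105 + K))
(31714 + n(108, 30)) + 30530 = (31714 + (-96 + 30)/(105 + 108)) + 30530 = (31714 - 66/213) + 30530 = (31714 + (1/213)*(-66)) + 30530 = (31714 - 22/71) + 30530 = 2251672/71 + 30530 = 4419302/71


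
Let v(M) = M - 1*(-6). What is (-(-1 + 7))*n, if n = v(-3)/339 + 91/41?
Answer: -61944/4633 ≈ -13.370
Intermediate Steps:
v(M) = 6 + M (v(M) = M + 6 = 6 + M)
n = 10324/4633 (n = (6 - 3)/339 + 91/41 = 3*(1/339) + 91*(1/41) = 1/113 + 91/41 = 10324/4633 ≈ 2.2284)
(-(-1 + 7))*n = -(-1 + 7)*(10324/4633) = -1*6*(10324/4633) = -6*10324/4633 = -61944/4633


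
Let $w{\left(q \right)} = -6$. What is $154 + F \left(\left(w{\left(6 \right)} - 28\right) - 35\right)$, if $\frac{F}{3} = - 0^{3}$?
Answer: $154$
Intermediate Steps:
$F = 0$ ($F = 3 \left(- 0^{3}\right) = 3 \left(\left(-1\right) 0\right) = 3 \cdot 0 = 0$)
$154 + F \left(\left(w{\left(6 \right)} - 28\right) - 35\right) = 154 + 0 \left(\left(-6 - 28\right) - 35\right) = 154 + 0 \left(-34 - 35\right) = 154 + 0 \left(-69\right) = 154 + 0 = 154$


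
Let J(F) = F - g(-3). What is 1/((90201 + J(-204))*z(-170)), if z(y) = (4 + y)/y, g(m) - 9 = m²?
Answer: 85/7468257 ≈ 1.1382e-5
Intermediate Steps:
g(m) = 9 + m²
J(F) = -18 + F (J(F) = F - (9 + (-3)²) = F - (9 + 9) = F - 1*18 = F - 18 = -18 + F)
1/((90201 + J(-204))*z(-170)) = 1/((90201 + (-18 - 204))*(((4 - 170)/(-170)))) = 1/((90201 - 222)*((-1/170*(-166)))) = 1/(89979*(83/85)) = (1/89979)*(85/83) = 85/7468257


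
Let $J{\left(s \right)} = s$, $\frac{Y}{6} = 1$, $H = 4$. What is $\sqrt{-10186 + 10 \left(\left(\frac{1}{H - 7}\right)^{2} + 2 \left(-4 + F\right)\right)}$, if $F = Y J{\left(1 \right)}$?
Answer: $\frac{2 i \sqrt{22826}}{3} \approx 100.72 i$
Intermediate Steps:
$Y = 6$ ($Y = 6 \cdot 1 = 6$)
$F = 6$ ($F = 6 \cdot 1 = 6$)
$\sqrt{-10186 + 10 \left(\left(\frac{1}{H - 7}\right)^{2} + 2 \left(-4 + F\right)\right)} = \sqrt{-10186 + 10 \left(\left(\frac{1}{4 - 7}\right)^{2} + 2 \left(-4 + 6\right)\right)} = \sqrt{-10186 + 10 \left(\left(\frac{1}{-3}\right)^{2} + 2 \cdot 2\right)} = \sqrt{-10186 + 10 \left(\left(- \frac{1}{3}\right)^{2} + 4\right)} = \sqrt{-10186 + 10 \left(\frac{1}{9} + 4\right)} = \sqrt{-10186 + 10 \cdot \frac{37}{9}} = \sqrt{-10186 + \frac{370}{9}} = \sqrt{- \frac{91304}{9}} = \frac{2 i \sqrt{22826}}{3}$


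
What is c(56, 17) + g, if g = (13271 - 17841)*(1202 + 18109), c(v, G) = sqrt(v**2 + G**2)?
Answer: -88251270 + 5*sqrt(137) ≈ -8.8251e+7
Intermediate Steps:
c(v, G) = sqrt(G**2 + v**2)
g = -88251270 (g = -4570*19311 = -88251270)
c(56, 17) + g = sqrt(17**2 + 56**2) - 88251270 = sqrt(289 + 3136) - 88251270 = sqrt(3425) - 88251270 = 5*sqrt(137) - 88251270 = -88251270 + 5*sqrt(137)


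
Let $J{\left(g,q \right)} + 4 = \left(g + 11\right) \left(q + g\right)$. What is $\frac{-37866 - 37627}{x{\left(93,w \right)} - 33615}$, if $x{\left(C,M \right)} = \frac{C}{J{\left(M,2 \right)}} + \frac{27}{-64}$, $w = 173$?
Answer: $\frac{12963054016}{5772170825} \approx 2.2458$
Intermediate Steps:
$J{\left(g,q \right)} = -4 + \left(11 + g\right) \left(g + q\right)$ ($J{\left(g,q \right)} = -4 + \left(g + 11\right) \left(q + g\right) = -4 + \left(11 + g\right) \left(g + q\right)$)
$x{\left(C,M \right)} = - \frac{27}{64} + \frac{C}{18 + M^{2} + 13 M}$ ($x{\left(C,M \right)} = \frac{C}{-4 + M^{2} + 11 M + 11 \cdot 2 + M 2} + \frac{27}{-64} = \frac{C}{-4 + M^{2} + 11 M + 22 + 2 M} + 27 \left(- \frac{1}{64}\right) = \frac{C}{18 + M^{2} + 13 M} - \frac{27}{64} = - \frac{27}{64} + \frac{C}{18 + M^{2} + 13 M}$)
$\frac{-37866 - 37627}{x{\left(93,w \right)} - 33615} = \frac{-37866 - 37627}{\frac{-486 - 60723 - 27 \cdot 173^{2} + 64 \cdot 93}{64 \left(18 + 173^{2} + 13 \cdot 173\right)} - 33615} = - \frac{75493}{\frac{-486 - 60723 - 808083 + 5952}{64 \left(18 + 29929 + 2249\right)} - 33615} = - \frac{75493}{\frac{-486 - 60723 - 808083 + 5952}{64 \cdot 32196} - 33615} = - \frac{75493}{\frac{1}{64} \cdot \frac{1}{32196} \left(-863340\right) - 33615} = - \frac{75493}{- \frac{71945}{171712} - 33615} = - \frac{75493}{- \frac{5772170825}{171712}} = \left(-75493\right) \left(- \frac{171712}{5772170825}\right) = \frac{12963054016}{5772170825}$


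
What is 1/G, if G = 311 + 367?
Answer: 1/678 ≈ 0.0014749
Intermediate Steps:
G = 678
1/G = 1/678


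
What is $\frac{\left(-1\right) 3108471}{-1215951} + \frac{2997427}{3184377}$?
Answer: $\frac{4514422638548}{1290682132509} \approx 3.4977$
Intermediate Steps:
$\frac{\left(-1\right) 3108471}{-1215951} + \frac{2997427}{3184377} = \left(-3108471\right) \left(- \frac{1}{1215951}\right) + 2997427 \cdot \frac{1}{3184377} = \frac{1036157}{405317} + \frac{2997427}{3184377} = \frac{4514422638548}{1290682132509}$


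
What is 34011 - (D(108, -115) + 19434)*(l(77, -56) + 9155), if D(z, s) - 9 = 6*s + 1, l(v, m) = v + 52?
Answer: -174078125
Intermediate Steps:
l(v, m) = 52 + v
D(z, s) = 10 + 6*s (D(z, s) = 9 + (6*s + 1) = 9 + (1 + 6*s) = 10 + 6*s)
34011 - (D(108, -115) + 19434)*(l(77, -56) + 9155) = 34011 - ((10 + 6*(-115)) + 19434)*((52 + 77) + 9155) = 34011 - ((10 - 690) + 19434)*(129 + 9155) = 34011 - (-680 + 19434)*9284 = 34011 - 18754*9284 = 34011 - 1*174112136 = 34011 - 174112136 = -174078125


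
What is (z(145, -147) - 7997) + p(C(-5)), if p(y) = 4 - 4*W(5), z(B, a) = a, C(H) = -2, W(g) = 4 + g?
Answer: -8176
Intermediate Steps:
p(y) = -32 (p(y) = 4 - 4*(4 + 5) = 4 - 4*9 = 4 - 36 = -32)
(z(145, -147) - 7997) + p(C(-5)) = (-147 - 7997) - 32 = -8144 - 32 = -8176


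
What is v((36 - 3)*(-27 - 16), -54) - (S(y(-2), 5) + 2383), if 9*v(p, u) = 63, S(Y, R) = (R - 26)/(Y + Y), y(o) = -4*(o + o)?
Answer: -76011/32 ≈ -2375.3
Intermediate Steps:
y(o) = -8*o
S(Y, R) = (-26 + R)/(2*Y) (S(Y, R) = (-26 + R)/((2*Y)) = (-26 + R)*(1/(2*Y)) = (-26 + R)/(2*Y))
v(p, u) = 7 (v(p, u) = (⅑)*63 = 7)
v((36 - 3)*(-27 - 16), -54) - (S(y(-2), 5) + 2383) = 7 - ((-26 + 5)/(2*((-8*(-2)))) + 2383) = 7 - ((½)*(-21)/16 + 2383) = 7 - ((½)*(1/16)*(-21) + 2383) = 7 - (-21/32 + 2383) = 7 - 1*76235/32 = 7 - 76235/32 = -76011/32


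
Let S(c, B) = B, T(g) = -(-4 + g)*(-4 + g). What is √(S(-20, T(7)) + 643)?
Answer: √634 ≈ 25.179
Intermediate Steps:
T(g) = -(-4 + g)²
√(S(-20, T(7)) + 643) = √(-(-4 + 7)² + 643) = √(-1*3² + 643) = √(-1*9 + 643) = √(-9 + 643) = √634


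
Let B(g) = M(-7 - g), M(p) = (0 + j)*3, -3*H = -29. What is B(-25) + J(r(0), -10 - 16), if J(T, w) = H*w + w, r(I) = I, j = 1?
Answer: -823/3 ≈ -274.33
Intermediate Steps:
H = 29/3 (H = -⅓*(-29) = 29/3 ≈ 9.6667)
M(p) = 3 (M(p) = (0 + 1)*3 = 1*3 = 3)
B(g) = 3
J(T, w) = 32*w/3 (J(T, w) = 29*w/3 + w = 32*w/3)
B(-25) + J(r(0), -10 - 16) = 3 + 32*(-10 - 16)/3 = 3 + (32/3)*(-26) = 3 - 832/3 = -823/3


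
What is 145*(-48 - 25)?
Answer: -10585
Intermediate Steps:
145*(-48 - 25) = 145*(-73) = -10585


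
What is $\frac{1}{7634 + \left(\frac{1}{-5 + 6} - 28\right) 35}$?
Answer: $\frac{1}{6689} \approx 0.0001495$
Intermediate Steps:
$\frac{1}{7634 + \left(\frac{1}{-5 + 6} - 28\right) 35} = \frac{1}{7634 + \left(1^{-1} - 28\right) 35} = \frac{1}{7634 + \left(1 - 28\right) 35} = \frac{1}{7634 - 945} = \frac{1}{6689}$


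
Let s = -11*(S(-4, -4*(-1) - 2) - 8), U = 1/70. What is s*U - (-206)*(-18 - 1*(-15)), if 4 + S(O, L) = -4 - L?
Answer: -21531/35 ≈ -615.17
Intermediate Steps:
U = 1/70 ≈ 0.014286
S(O, L) = -8 - L (S(O, L) = -4 + (-4 - L) = -8 - L)
s = 198 (s = -11*((-8 - (-4*(-1) - 2)) - 8) = -11*((-8 - (4 - 2)) - 8) = -11*((-8 - 1*2) - 8) = -11*((-8 - 2) - 8) = -11*(-10 - 8) = -11*(-18) = 198)
s*U - (-206)*(-18 - 1*(-15)) = 198*(1/70) - (-206)*(-18 - 1*(-15)) = 99/35 - (-206)*(-18 + 15) = 99/35 - (-206)*(-3) = 99/35 - 1*618 = 99/35 - 618 = -21531/35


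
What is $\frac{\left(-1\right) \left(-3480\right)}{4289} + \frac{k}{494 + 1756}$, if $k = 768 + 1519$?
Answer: $\frac{17638943}{9650250} \approx 1.8278$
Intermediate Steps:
$k = 2287$
$\frac{\left(-1\right) \left(-3480\right)}{4289} + \frac{k}{494 + 1756} = \frac{\left(-1\right) \left(-3480\right)}{4289} + \frac{2287}{494 + 1756} = 3480 \cdot \frac{1}{4289} + \frac{2287}{2250} = \frac{3480}{4289} + 2287 \cdot \frac{1}{2250} = \frac{3480}{4289} + \frac{2287}{2250} = \frac{17638943}{9650250}$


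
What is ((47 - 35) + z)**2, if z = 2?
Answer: 196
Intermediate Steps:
((47 - 35) + z)**2 = ((47 - 35) + 2)**2 = (12 + 2)**2 = 14**2 = 196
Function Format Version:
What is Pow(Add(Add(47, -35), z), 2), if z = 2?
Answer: 196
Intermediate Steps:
Pow(Add(Add(47, -35), z), 2) = Pow(Add(Add(47, -35), 2), 2) = Pow(Add(12, 2), 2) = Pow(14, 2) = 196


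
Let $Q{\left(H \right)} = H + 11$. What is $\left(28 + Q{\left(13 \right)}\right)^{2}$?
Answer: $2704$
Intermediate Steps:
$Q{\left(H \right)} = 11 + H$
$\left(28 + Q{\left(13 \right)}\right)^{2} = \left(28 + \left(11 + 13\right)\right)^{2} = \left(28 + 24\right)^{2} = 52^{2} = 2704$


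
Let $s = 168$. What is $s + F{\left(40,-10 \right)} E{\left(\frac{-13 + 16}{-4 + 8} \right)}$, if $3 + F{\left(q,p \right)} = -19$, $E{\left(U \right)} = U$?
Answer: $\frac{303}{2} \approx 151.5$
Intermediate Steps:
$F{\left(q,p \right)} = -22$ ($F{\left(q,p \right)} = -3 - 19 = -22$)
$s + F{\left(40,-10 \right)} E{\left(\frac{-13 + 16}{-4 + 8} \right)} = 168 - 22 \frac{-13 + 16}{-4 + 8} = 168 - 22 \cdot \frac{3}{4} = 168 - 22 \cdot 3 \cdot \frac{1}{4} = 168 - \frac{33}{2} = \frac{303}{2}$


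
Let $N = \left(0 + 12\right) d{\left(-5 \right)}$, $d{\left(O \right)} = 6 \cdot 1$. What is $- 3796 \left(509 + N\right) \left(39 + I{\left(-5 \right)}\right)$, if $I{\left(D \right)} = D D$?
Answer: $-141150464$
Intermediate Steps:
$d{\left(O \right)} = 6$
$N = 72$ ($N = \left(0 + 12\right) 6 = 12 \cdot 6 = 72$)
$I{\left(D \right)} = D^{2}$
$- 3796 \left(509 + N\right) \left(39 + I{\left(-5 \right)}\right) = - 3796 \left(509 + 72\right) \left(39 + \left(-5\right)^{2}\right) = - 3796 \cdot 581 \left(39 + 25\right) = - 3796 \cdot 581 \cdot 64 = \left(-3796\right) 37184 = -141150464$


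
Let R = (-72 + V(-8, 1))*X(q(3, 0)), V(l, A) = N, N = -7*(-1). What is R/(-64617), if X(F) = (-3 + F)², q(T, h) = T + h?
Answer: 0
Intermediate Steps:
N = 7
V(l, A) = 7
R = 0 (R = (-72 + 7)*(-3 + (3 + 0))² = -65*(-3 + 3)² = -65*0² = -65*0 = 0)
R/(-64617) = 0/(-64617) = 0*(-1/64617) = 0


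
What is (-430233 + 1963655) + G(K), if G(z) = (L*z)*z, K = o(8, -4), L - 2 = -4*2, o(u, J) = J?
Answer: 1533326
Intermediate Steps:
L = -6 (L = 2 - 4*2 = 2 - 8 = -6)
K = -4
G(z) = -6*z² (G(z) = (-6*z)*z = -6*z²)
(-430233 + 1963655) + G(K) = (-430233 + 1963655) - 6*(-4)² = 1533422 - 6*16 = 1533422 - 96 = 1533326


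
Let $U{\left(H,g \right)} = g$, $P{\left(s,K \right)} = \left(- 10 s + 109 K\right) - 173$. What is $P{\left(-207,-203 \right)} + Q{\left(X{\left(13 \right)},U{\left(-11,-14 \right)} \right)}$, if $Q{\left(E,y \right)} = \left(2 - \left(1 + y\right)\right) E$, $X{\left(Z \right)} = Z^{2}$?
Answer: $-17695$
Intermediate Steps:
$P{\left(s,K \right)} = -173 - 10 s + 109 K$
$Q{\left(E,y \right)} = E \left(1 - y\right)$ ($Q{\left(E,y \right)} = \left(1 - y\right) E = E \left(1 - y\right)$)
$P{\left(-207,-203 \right)} + Q{\left(X{\left(13 \right)},U{\left(-11,-14 \right)} \right)} = \left(-173 - -2070 + 109 \left(-203\right)\right) + 13^{2} \left(1 - -14\right) = \left(-173 + 2070 - 22127\right) + 169 \left(1 + 14\right) = -20230 + 169 \cdot 15 = -20230 + 2535 = -17695$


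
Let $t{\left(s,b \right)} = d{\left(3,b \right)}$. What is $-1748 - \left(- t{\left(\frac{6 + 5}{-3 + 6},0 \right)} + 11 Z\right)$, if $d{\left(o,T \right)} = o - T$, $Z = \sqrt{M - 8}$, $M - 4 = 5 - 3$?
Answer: $-1745 - 11 i \sqrt{2} \approx -1745.0 - 15.556 i$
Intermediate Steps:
$M = 6$ ($M = 4 + \left(5 - 3\right) = 4 + 2 = 6$)
$Z = i \sqrt{2}$ ($Z = \sqrt{6 - 8} = \sqrt{-2} = i \sqrt{2} \approx 1.4142 i$)
$t{\left(s,b \right)} = 3 - b$
$-1748 - \left(- t{\left(\frac{6 + 5}{-3 + 6},0 \right)} + 11 Z\right) = -1748 + \left(- 11 i \sqrt{2} + \left(3 - 0\right)\right) = -1748 + \left(- 11 i \sqrt{2} + \left(3 + 0\right)\right) = -1748 + \left(- 11 i \sqrt{2} + 3\right) = -1748 + \left(3 - 11 i \sqrt{2}\right) = -1745 - 11 i \sqrt{2}$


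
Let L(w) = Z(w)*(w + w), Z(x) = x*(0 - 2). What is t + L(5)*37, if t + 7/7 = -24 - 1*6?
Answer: -3731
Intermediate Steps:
Z(x) = -2*x (Z(x) = x*(-2) = -2*x)
t = -31 (t = -1 + (-24 - 1*6) = -1 + (-24 - 6) = -1 - 30 = -31)
L(w) = -4*w² (L(w) = (-2*w)*(w + w) = (-2*w)*(2*w) = -4*w²)
t + L(5)*37 = -31 - 4*5²*37 = -31 - 4*25*37 = -31 - 100*37 = -31 - 3700 = -3731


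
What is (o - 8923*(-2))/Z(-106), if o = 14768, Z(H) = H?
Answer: -16307/53 ≈ -307.68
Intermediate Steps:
(o - 8923*(-2))/Z(-106) = (14768 - 8923*(-2))/(-106) = (14768 + 17846)*(-1/106) = 32614*(-1/106) = -16307/53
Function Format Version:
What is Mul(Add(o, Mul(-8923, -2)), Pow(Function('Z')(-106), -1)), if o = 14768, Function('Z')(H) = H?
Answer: Rational(-16307, 53) ≈ -307.68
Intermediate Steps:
Mul(Add(o, Mul(-8923, -2)), Pow(Function('Z')(-106), -1)) = Mul(Add(14768, Mul(-8923, -2)), Pow(-106, -1)) = Mul(Add(14768, 17846), Rational(-1, 106)) = Mul(32614, Rational(-1, 106)) = Rational(-16307, 53)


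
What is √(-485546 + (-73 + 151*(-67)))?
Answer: 2*I*√123934 ≈ 704.08*I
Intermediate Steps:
√(-485546 + (-73 + 151*(-67))) = √(-485546 + (-73 - 10117)) = √(-485546 - 10190) = √(-495736) = 2*I*√123934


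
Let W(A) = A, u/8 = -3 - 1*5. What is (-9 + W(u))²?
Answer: 5329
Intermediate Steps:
u = -64 (u = 8*(-3 - 1*5) = 8*(-3 - 5) = 8*(-8) = -64)
(-9 + W(u))² = (-9 - 64)² = (-73)² = 5329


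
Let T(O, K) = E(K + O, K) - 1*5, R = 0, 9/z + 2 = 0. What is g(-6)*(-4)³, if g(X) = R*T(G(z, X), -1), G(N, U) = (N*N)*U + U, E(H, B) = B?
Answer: 0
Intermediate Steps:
z = -9/2 (z = 9/(-2 + 0) = 9/(-2) = 9*(-½) = -9/2 ≈ -4.5000)
G(N, U) = U + U*N² (G(N, U) = N²*U + U = U*N² + U = U + U*N²)
T(O, K) = -5 + K (T(O, K) = K - 1*5 = K - 5 = -5 + K)
g(X) = 0 (g(X) = 0*(-5 - 1) = 0*(-6) = 0)
g(-6)*(-4)³ = 0*(-4)³ = 0*(-64) = 0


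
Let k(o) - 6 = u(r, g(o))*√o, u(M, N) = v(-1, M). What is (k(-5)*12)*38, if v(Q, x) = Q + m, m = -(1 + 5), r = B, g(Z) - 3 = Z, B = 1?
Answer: 2736 - 3192*I*√5 ≈ 2736.0 - 7137.5*I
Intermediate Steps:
g(Z) = 3 + Z
r = 1
m = -6 (m = -1*6 = -6)
v(Q, x) = -6 + Q (v(Q, x) = Q - 6 = -6 + Q)
u(M, N) = -7 (u(M, N) = -6 - 1 = -7)
k(o) = 6 - 7*√o
(k(-5)*12)*38 = ((6 - 7*I*√5)*12)*38 = (72 - 84*I*√5)*38 = 2736 - 3192*I*√5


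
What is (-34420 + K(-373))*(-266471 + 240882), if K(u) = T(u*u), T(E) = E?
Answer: -2679398601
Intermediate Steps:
K(u) = u**2 (K(u) = u*u = u**2)
(-34420 + K(-373))*(-266471 + 240882) = (-34420 + (-373)**2)*(-266471 + 240882) = (-34420 + 139129)*(-25589) = 104709*(-25589) = -2679398601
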